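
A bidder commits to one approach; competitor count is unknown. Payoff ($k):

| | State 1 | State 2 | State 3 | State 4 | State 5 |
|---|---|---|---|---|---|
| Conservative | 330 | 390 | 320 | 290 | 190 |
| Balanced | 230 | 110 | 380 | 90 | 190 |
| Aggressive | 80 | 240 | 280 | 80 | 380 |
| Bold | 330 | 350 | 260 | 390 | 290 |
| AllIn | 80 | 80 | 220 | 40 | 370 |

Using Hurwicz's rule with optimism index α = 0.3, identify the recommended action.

Bold

Conservative: 0.3·390 + 0.7·190 = 250
Balanced: 0.3·380 + 0.7·90 = 177
Aggressive: 0.3·380 + 0.7·80 = 170
Bold: 0.3·390 + 0.7·260 = 299
AllIn: 0.3·370 + 0.7·40 = 139
Highest Hurwicz score = 299 → Bold.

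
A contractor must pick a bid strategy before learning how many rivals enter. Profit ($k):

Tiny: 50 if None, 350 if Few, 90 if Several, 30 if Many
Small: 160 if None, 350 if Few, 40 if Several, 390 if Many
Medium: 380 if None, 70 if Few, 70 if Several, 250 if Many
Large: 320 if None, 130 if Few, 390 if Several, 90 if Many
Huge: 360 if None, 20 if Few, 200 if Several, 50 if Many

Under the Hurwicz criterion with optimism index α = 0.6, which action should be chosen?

Large

Tiny: 0.6·350 + 0.4·30 = 222
Small: 0.6·390 + 0.4·40 = 250
Medium: 0.6·380 + 0.4·70 = 256
Large: 0.6·390 + 0.4·90 = 270
Huge: 0.6·360 + 0.4·20 = 224
Highest Hurwicz score = 270 → Large.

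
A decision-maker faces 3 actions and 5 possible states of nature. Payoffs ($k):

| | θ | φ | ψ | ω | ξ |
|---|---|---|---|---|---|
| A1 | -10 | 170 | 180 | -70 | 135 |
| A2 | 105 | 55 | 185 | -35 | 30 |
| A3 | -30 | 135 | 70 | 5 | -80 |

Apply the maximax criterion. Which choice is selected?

A2

Row maxima: A1=180, A2=185, A3=135
Best best-case = 185 → A2.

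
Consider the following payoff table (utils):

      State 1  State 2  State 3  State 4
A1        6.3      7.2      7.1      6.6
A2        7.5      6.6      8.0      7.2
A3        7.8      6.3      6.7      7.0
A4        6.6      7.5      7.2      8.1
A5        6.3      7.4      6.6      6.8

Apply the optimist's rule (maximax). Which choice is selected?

A4

Row maxima: A1=7.2, A2=8.0, A3=7.8, A4=8.1, A5=7.4
Best best-case = 8.1 → A4.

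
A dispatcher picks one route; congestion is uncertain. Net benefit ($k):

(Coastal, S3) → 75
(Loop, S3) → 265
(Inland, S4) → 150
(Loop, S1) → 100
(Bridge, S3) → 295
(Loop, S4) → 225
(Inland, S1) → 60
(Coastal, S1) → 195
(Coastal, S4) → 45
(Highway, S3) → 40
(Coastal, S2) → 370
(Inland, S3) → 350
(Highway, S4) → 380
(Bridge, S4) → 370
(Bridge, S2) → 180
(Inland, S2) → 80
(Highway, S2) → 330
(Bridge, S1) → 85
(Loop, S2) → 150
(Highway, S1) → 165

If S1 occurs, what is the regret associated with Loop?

Best payoff under S1 is 195.
Regret = 195 − 100 = 95.

95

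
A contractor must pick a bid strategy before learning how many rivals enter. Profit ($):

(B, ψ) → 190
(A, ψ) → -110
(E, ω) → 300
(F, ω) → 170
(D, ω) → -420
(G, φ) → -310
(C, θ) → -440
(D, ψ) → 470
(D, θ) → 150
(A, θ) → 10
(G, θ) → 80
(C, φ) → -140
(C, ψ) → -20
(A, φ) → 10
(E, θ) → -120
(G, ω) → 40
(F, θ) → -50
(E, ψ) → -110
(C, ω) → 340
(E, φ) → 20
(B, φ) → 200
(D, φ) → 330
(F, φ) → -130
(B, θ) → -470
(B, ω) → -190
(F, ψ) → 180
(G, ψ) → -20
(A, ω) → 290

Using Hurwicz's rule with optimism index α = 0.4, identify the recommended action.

A

A: 0.4·290 + 0.6·(-110) = 50
B: 0.4·200 + 0.6·(-470) = -202
C: 0.4·340 + 0.6·(-440) = -128
D: 0.4·470 + 0.6·(-420) = -64
E: 0.4·300 + 0.6·(-120) = 48
F: 0.4·180 + 0.6·(-130) = -6
G: 0.4·80 + 0.6·(-310) = -154
Highest Hurwicz score = 50 → A.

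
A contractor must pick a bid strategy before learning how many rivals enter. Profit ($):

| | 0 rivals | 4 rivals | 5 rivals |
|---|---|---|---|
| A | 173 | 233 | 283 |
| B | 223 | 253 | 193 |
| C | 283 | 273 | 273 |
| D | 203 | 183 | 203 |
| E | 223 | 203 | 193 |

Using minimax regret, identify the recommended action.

C

Column bests: 0 rivals=283, 4 rivals=273, 5 rivals=283.
A regrets: 110, 40, 0 → max 110
B regrets: 60, 20, 90 → max 90
C regrets: 0, 0, 10 → max 10
D regrets: 80, 90, 80 → max 90
E regrets: 60, 70, 90 → max 90
Smallest max regret = 10 → C.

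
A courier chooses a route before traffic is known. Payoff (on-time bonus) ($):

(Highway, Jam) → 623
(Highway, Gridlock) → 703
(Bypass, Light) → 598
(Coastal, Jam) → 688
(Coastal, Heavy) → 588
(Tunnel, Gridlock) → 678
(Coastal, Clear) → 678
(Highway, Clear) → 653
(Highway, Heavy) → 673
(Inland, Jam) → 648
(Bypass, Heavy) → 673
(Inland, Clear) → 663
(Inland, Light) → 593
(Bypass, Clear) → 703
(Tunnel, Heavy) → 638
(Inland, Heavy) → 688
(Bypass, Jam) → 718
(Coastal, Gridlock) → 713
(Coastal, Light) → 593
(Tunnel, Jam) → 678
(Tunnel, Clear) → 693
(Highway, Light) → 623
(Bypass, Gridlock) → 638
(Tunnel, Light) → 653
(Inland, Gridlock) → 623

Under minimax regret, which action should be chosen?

Column bests: Clear=703, Light=653, Heavy=688, Jam=718, Gridlock=713.
Tunnel regrets: 10, 0, 50, 40, 35 → max 50
Bypass regrets: 0, 55, 15, 0, 75 → max 75
Inland regrets: 40, 60, 0, 70, 90 → max 90
Highway regrets: 50, 30, 15, 95, 10 → max 95
Coastal regrets: 25, 60, 100, 30, 0 → max 100
Smallest max regret = 50 → Tunnel.

Tunnel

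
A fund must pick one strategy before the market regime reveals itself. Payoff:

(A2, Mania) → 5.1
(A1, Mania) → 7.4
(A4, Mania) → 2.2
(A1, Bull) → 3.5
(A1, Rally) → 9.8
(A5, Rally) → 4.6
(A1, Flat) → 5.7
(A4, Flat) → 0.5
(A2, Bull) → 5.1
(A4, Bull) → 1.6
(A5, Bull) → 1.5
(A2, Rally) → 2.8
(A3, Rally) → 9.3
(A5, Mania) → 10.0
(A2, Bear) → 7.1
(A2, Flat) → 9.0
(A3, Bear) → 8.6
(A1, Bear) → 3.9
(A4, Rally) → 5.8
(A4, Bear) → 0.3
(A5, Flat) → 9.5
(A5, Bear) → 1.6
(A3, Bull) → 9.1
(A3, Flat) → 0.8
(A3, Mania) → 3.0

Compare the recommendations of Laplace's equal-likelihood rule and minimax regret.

laplace → A3; minimax regret → A1 (disagree)

Row averages: A1=6.06, A2=5.82, A3=6.16, A4=2.08, A5=5.44
Highest average = 6.16 → A3.
Column bests: Bear=8.6, Flat=9.5, Bull=9.1, Rally=9.8, Mania=10.0.
A1 regrets: 4.7, 3.8, 5.6, 0.0, 2.6 → max 5.6
A2 regrets: 1.5, 0.5, 4.0, 7.0, 4.9 → max 7.0
A3 regrets: 0.0, 8.7, 0.0, 0.5, 7.0 → max 8.7
A4 regrets: 8.3, 9.0, 7.5, 4.0, 7.8 → max 9.0
A5 regrets: 7.0, 0.0, 7.6, 5.2, 0.0 → max 7.6
Smallest max regret = 5.6 → A1.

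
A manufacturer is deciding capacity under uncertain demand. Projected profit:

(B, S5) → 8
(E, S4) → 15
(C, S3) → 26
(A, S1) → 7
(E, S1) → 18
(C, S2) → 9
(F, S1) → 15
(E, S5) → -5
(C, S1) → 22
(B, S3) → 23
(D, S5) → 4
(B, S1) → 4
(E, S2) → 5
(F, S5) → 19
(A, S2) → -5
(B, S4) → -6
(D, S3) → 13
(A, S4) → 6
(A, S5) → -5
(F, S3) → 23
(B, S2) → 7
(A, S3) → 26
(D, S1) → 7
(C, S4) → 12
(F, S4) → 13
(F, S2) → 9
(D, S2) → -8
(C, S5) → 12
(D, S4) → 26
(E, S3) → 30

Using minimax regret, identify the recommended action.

Column bests: S1=22, S2=9, S3=30, S4=26, S5=19.
A regrets: 15, 14, 4, 20, 24 → max 24
B regrets: 18, 2, 7, 32, 11 → max 32
C regrets: 0, 0, 4, 14, 7 → max 14
D regrets: 15, 17, 17, 0, 15 → max 17
E regrets: 4, 4, 0, 11, 24 → max 24
F regrets: 7, 0, 7, 13, 0 → max 13
Smallest max regret = 13 → F.

F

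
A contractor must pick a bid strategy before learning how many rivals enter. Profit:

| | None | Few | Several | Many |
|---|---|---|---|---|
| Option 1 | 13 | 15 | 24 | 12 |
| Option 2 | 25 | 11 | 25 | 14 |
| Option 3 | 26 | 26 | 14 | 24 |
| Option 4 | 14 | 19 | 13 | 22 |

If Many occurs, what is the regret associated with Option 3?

Best payoff under Many is 24.
Regret = 24 − 24 = 0.

0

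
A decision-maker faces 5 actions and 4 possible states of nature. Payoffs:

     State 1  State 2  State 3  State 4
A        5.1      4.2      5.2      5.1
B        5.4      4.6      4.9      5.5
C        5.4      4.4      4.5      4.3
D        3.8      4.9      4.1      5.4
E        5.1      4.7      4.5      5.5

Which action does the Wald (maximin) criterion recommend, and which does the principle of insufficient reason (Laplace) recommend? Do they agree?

maximin → B; laplace → B (agree)

Row minima: A=4.2, B=4.6, C=4.3, D=3.8, E=4.5
Best worst-case = 4.6 → B.
Row averages: A=4.9, B=5.1, C=4.65, D=4.55, E=4.95
Highest average = 5.1 → B.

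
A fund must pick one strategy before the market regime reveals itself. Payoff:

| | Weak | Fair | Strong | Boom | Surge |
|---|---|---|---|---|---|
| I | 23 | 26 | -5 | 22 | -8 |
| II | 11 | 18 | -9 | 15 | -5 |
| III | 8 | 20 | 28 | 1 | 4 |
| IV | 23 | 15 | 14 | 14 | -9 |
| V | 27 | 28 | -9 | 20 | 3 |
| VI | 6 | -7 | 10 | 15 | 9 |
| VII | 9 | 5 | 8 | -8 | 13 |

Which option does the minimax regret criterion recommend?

III

Column bests: Weak=27, Fair=28, Strong=28, Boom=22, Surge=13.
I regrets: 4, 2, 33, 0, 21 → max 33
II regrets: 16, 10, 37, 7, 18 → max 37
III regrets: 19, 8, 0, 21, 9 → max 21
IV regrets: 4, 13, 14, 8, 22 → max 22
V regrets: 0, 0, 37, 2, 10 → max 37
VI regrets: 21, 35, 18, 7, 4 → max 35
VII regrets: 18, 23, 20, 30, 0 → max 30
Smallest max regret = 21 → III.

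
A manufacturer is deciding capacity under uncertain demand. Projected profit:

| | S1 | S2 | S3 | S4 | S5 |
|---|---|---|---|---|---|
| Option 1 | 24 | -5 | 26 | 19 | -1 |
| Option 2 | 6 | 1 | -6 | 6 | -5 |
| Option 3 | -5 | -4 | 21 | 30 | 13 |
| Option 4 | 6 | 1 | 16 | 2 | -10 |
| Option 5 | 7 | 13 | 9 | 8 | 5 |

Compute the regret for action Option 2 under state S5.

Best payoff under S5 is 13.
Regret = 13 − (-5) = 18.

18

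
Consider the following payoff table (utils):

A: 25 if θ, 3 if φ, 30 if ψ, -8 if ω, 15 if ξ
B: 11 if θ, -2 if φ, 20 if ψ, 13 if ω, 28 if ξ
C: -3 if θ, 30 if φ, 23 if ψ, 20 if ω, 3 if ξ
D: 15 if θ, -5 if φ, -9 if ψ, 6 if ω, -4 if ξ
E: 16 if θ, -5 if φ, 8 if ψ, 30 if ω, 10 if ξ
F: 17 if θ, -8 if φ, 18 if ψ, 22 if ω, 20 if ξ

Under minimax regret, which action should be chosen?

Column bests: θ=25, φ=30, ψ=30, ω=30, ξ=28.
A regrets: 0, 27, 0, 38, 13 → max 38
B regrets: 14, 32, 10, 17, 0 → max 32
C regrets: 28, 0, 7, 10, 25 → max 28
D regrets: 10, 35, 39, 24, 32 → max 39
E regrets: 9, 35, 22, 0, 18 → max 35
F regrets: 8, 38, 12, 8, 8 → max 38
Smallest max regret = 28 → C.

C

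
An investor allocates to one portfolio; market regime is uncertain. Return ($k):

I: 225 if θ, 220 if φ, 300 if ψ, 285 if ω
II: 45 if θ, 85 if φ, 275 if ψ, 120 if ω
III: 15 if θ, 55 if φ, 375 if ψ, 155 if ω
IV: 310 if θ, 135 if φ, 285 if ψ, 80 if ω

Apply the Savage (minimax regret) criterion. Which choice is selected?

I

Column bests: θ=310, φ=220, ψ=375, ω=285.
I regrets: 85, 0, 75, 0 → max 85
II regrets: 265, 135, 100, 165 → max 265
III regrets: 295, 165, 0, 130 → max 295
IV regrets: 0, 85, 90, 205 → max 205
Smallest max regret = 85 → I.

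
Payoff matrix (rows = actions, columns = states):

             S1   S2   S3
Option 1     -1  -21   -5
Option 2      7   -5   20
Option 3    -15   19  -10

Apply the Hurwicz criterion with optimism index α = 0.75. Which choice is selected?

Option 2

Option 1: 0.75·(-1) + 0.25·(-21) = -6
Option 2: 0.75·20 + 0.25·(-5) = 13.75
Option 3: 0.75·19 + 0.25·(-15) = 10.5
Highest Hurwicz score = 13.75 → Option 2.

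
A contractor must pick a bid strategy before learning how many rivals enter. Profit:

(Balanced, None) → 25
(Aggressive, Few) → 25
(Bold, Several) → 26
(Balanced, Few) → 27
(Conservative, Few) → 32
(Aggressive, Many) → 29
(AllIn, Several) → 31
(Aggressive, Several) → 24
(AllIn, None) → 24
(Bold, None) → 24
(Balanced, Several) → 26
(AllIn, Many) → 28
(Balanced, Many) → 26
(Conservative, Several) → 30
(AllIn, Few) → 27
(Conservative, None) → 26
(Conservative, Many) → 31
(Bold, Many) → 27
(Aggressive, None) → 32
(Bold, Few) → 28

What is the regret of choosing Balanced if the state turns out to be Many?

5

Best payoff under Many is 31.
Regret = 31 − 26 = 5.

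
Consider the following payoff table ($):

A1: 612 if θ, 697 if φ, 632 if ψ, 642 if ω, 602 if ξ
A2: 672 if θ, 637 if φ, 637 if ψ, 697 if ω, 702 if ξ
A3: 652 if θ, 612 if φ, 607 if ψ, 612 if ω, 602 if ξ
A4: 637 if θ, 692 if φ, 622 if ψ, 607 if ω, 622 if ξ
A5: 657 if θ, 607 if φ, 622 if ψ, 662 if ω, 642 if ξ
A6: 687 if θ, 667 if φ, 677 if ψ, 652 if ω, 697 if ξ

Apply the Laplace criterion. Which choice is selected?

A6

Row averages: A1=637, A2=669, A3=617, A4=636, A5=638, A6=676
Highest average = 676 → A6.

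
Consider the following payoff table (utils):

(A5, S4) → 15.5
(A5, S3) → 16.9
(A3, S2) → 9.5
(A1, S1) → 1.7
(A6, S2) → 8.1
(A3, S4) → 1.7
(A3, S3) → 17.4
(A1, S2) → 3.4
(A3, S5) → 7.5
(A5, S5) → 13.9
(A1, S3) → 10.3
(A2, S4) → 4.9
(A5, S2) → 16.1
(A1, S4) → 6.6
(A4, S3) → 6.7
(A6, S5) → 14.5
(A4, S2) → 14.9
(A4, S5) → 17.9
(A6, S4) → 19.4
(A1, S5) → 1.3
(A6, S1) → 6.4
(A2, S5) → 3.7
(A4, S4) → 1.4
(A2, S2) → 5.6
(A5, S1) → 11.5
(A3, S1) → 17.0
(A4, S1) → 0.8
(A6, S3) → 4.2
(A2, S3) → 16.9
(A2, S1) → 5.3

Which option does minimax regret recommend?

Column bests: S1=17.0, S2=16.1, S3=17.4, S4=19.4, S5=17.9.
A1 regrets: 15.3, 12.7, 7.1, 12.8, 16.6 → max 16.6
A2 regrets: 11.7, 10.5, 0.5, 14.5, 14.2 → max 14.5
A3 regrets: 0.0, 6.6, 0.0, 17.7, 10.4 → max 17.7
A4 regrets: 16.2, 1.2, 10.7, 18.0, 0.0 → max 18.0
A5 regrets: 5.5, 0.0, 0.5, 3.9, 4.0 → max 5.5
A6 regrets: 10.6, 8.0, 13.2, 0.0, 3.4 → max 13.2
Smallest max regret = 5.5 → A5.

A5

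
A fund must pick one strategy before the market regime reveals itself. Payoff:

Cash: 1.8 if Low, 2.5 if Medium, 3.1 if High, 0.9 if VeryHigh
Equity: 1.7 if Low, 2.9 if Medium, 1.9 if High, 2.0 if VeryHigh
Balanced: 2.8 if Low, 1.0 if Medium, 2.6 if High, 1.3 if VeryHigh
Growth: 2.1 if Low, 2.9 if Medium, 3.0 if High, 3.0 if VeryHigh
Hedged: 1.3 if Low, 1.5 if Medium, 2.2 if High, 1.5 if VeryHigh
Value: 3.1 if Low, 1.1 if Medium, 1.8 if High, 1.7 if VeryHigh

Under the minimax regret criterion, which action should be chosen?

Column bests: Low=3.1, Medium=2.9, High=3.1, VeryHigh=3.0.
Cash regrets: 1.3, 0.4, 0.0, 2.1 → max 2.1
Equity regrets: 1.4, 0.0, 1.2, 1.0 → max 1.4
Balanced regrets: 0.3, 1.9, 0.5, 1.7 → max 1.9
Growth regrets: 1.0, 0.0, 0.1, 0.0 → max 1.0
Hedged regrets: 1.8, 1.4, 0.9, 1.5 → max 1.8
Value regrets: 0.0, 1.8, 1.3, 1.3 → max 1.8
Smallest max regret = 1.0 → Growth.

Growth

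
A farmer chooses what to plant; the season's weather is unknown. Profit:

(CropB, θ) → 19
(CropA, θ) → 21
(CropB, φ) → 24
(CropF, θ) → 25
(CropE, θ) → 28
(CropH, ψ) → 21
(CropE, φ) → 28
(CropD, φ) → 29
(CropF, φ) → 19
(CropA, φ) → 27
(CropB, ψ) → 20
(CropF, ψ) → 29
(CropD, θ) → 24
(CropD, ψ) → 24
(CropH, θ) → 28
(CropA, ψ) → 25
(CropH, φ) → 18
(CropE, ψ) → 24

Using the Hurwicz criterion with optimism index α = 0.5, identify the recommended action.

CropD

CropD: 0.5·29 + 0.5·24 = 26.5
CropB: 0.5·24 + 0.5·19 = 21.5
CropF: 0.5·29 + 0.5·19 = 24
CropE: 0.5·28 + 0.5·24 = 26
CropH: 0.5·28 + 0.5·18 = 23
CropA: 0.5·27 + 0.5·21 = 24
Highest Hurwicz score = 26.5 → CropD.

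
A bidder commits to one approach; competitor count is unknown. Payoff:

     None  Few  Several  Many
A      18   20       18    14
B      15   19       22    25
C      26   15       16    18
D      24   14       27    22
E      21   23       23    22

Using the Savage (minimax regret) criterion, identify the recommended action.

E

Column bests: None=26, Few=23, Several=27, Many=25.
A regrets: 8, 3, 9, 11 → max 11
B regrets: 11, 4, 5, 0 → max 11
C regrets: 0, 8, 11, 7 → max 11
D regrets: 2, 9, 0, 3 → max 9
E regrets: 5, 0, 4, 3 → max 5
Smallest max regret = 5 → E.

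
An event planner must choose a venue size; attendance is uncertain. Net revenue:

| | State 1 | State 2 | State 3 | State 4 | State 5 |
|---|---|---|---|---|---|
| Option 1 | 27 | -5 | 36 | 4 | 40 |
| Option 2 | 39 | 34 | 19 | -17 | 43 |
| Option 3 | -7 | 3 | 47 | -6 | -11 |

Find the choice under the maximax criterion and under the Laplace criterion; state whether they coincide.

maximax → Option 3; laplace → Option 2 (disagree)

Row maxima: Option 1=40, Option 2=43, Option 3=47
Best best-case = 47 → Option 3.
Row averages: Option 1=20.4, Option 2=23.6, Option 3=5.2
Highest average = 23.6 → Option 2.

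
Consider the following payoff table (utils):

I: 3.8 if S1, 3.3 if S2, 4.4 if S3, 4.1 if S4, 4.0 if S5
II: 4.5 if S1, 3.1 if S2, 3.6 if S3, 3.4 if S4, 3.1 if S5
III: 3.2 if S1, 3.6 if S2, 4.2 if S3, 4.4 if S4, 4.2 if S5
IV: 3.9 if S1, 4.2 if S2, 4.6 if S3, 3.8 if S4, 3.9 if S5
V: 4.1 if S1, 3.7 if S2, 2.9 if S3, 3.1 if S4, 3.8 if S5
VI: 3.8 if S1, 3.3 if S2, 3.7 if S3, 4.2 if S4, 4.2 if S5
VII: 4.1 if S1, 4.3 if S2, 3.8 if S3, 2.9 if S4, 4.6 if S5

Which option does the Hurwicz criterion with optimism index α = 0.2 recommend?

I: 0.2·4.4 + 0.8·3.3 = 3.52
II: 0.2·4.5 + 0.8·3.1 = 3.38
III: 0.2·4.4 + 0.8·3.2 = 3.44
IV: 0.2·4.6 + 0.8·3.8 = 3.96
V: 0.2·4.1 + 0.8·2.9 = 3.14
VI: 0.2·4.2 + 0.8·3.3 = 3.48
VII: 0.2·4.6 + 0.8·2.9 = 3.24
Highest Hurwicz score = 3.96 → IV.

IV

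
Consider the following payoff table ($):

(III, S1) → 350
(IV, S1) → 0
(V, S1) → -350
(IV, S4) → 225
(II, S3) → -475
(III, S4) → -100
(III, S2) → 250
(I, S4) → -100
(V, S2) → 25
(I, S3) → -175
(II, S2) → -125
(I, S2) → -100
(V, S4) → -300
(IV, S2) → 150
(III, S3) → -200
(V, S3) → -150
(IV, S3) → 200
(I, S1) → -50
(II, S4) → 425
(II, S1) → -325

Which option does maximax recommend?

Row maxima: I=-50, II=425, III=350, IV=225, V=25
Best best-case = 425 → II.

II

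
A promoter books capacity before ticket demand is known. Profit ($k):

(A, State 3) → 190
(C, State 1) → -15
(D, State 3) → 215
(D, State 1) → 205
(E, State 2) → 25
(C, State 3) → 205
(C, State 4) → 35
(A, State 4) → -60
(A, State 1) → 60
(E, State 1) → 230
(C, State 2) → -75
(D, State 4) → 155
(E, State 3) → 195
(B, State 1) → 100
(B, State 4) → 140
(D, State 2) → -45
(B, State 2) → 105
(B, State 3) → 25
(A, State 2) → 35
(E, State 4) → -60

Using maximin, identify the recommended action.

B

Row minima: A=-60, B=25, C=-75, D=-45, E=-60
Best worst-case = 25 → B.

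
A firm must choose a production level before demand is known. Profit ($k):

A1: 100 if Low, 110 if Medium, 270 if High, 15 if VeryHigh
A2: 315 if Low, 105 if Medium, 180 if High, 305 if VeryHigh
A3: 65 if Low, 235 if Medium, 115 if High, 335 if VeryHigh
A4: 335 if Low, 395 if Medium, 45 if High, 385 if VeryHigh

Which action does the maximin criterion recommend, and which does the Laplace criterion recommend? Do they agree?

maximin → A2; laplace → A4 (disagree)

Row minima: A1=15, A2=105, A3=65, A4=45
Best worst-case = 105 → A2.
Row averages: A1=123.75, A2=226.25, A3=187.5, A4=290
Highest average = 290 → A4.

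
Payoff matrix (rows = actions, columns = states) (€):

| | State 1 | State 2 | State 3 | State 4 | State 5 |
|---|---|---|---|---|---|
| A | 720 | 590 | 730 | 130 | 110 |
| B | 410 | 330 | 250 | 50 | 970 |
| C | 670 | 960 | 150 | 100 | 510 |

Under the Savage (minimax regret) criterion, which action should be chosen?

Column bests: State 1=720, State 2=960, State 3=730, State 4=130, State 5=970.
A regrets: 0, 370, 0, 0, 860 → max 860
B regrets: 310, 630, 480, 80, 0 → max 630
C regrets: 50, 0, 580, 30, 460 → max 580
Smallest max regret = 580 → C.

C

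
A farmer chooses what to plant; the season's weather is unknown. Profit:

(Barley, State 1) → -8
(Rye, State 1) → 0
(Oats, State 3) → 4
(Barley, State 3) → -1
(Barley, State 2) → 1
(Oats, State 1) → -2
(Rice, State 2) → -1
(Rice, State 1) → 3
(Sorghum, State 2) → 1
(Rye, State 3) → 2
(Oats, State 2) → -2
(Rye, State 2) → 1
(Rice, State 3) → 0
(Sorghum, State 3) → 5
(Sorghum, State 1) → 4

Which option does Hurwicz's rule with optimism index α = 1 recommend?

Sorghum

Sorghum: 1·5 + 0·1 = 5
Oats: 1·4 + 0·(-2) = 4
Barley: 1·1 + 0·(-8) = 1
Rye: 1·2 + 0·0 = 2
Rice: 1·3 + 0·(-1) = 3
Highest Hurwicz score = 5 → Sorghum.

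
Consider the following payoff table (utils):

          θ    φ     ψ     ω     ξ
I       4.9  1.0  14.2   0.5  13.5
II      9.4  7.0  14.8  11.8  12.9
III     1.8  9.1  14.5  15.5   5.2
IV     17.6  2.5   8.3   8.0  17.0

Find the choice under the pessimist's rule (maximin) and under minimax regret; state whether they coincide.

maximin → II; minimax regret → IV (disagree)

Row minima: I=0.5, II=7.0, III=1.8, IV=2.5
Best worst-case = 7.0 → II.
Column bests: θ=17.6, φ=9.1, ψ=14.8, ω=15.5, ξ=17.0.
I regrets: 12.7, 8.1, 0.6, 15.0, 3.5 → max 15.0
II regrets: 8.2, 2.1, 0.0, 3.7, 4.1 → max 8.2
III regrets: 15.8, 0.0, 0.3, 0.0, 11.8 → max 15.8
IV regrets: 0.0, 6.6, 6.5, 7.5, 0.0 → max 7.5
Smallest max regret = 7.5 → IV.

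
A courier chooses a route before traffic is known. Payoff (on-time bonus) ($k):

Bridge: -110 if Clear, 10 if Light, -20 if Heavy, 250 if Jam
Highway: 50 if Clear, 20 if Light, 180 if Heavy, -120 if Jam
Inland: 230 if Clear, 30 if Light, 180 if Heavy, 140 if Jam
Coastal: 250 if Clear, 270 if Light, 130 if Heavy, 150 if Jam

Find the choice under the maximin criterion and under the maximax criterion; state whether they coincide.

Row minima: Bridge=-110, Highway=-120, Inland=30, Coastal=130
Best worst-case = 130 → Coastal.
Row maxima: Bridge=250, Highway=180, Inland=230, Coastal=270
Best best-case = 270 → Coastal.

maximin → Coastal; maximax → Coastal (agree)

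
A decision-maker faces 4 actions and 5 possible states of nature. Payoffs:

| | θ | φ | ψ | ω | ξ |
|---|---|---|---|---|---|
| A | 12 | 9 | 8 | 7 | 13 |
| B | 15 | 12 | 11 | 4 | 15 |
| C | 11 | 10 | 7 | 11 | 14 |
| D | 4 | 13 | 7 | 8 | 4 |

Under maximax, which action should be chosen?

Row maxima: A=13, B=15, C=14, D=13
Best best-case = 15 → B.

B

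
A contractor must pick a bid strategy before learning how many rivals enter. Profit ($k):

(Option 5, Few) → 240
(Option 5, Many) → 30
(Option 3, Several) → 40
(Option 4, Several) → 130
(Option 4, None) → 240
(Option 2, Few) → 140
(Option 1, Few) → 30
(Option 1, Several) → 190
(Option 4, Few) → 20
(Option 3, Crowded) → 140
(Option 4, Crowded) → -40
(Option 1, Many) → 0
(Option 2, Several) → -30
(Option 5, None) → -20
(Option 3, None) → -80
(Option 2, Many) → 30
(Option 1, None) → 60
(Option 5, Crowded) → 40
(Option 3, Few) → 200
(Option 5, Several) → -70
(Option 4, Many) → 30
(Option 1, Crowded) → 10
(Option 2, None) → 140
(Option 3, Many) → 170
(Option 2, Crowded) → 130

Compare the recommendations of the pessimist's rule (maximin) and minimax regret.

maximin → Option 1; minimax regret → Option 1 (agree)

Row minima: Option 1=0, Option 2=-30, Option 3=-80, Option 4=-40, Option 5=-70
Best worst-case = 0 → Option 1.
Column bests: None=240, Few=240, Several=190, Many=170, Crowded=140.
Option 1 regrets: 180, 210, 0, 170, 130 → max 210
Option 2 regrets: 100, 100, 220, 140, 10 → max 220
Option 3 regrets: 320, 40, 150, 0, 0 → max 320
Option 4 regrets: 0, 220, 60, 140, 180 → max 220
Option 5 regrets: 260, 0, 260, 140, 100 → max 260
Smallest max regret = 210 → Option 1.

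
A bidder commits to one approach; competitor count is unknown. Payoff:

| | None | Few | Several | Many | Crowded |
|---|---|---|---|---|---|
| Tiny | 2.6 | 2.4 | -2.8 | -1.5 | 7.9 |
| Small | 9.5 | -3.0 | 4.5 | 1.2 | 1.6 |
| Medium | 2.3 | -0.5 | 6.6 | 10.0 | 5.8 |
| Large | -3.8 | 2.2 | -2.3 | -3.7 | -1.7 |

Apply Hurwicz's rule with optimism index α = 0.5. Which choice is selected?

Tiny: 0.5·7.9 + 0.5·(-2.8) = 2.55
Small: 0.5·9.5 + 0.5·(-3.0) = 3.25
Medium: 0.5·10.0 + 0.5·(-0.5) = 4.75
Large: 0.5·2.2 + 0.5·(-3.8) = -0.8
Highest Hurwicz score = 4.75 → Medium.

Medium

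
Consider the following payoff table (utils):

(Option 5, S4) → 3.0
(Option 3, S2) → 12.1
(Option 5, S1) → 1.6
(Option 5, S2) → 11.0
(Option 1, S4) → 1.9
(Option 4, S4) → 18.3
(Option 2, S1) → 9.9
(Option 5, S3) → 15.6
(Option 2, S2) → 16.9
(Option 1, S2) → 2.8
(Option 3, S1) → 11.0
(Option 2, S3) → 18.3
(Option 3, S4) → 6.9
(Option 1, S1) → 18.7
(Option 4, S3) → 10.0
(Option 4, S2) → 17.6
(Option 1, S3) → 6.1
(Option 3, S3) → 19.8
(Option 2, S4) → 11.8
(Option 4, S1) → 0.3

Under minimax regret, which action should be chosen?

Option 2

Column bests: S1=18.7, S2=17.6, S3=19.8, S4=18.3.
Option 1 regrets: 0.0, 14.8, 13.7, 16.4 → max 16.4
Option 2 regrets: 8.8, 0.7, 1.5, 6.5 → max 8.8
Option 3 regrets: 7.7, 5.5, 0.0, 11.4 → max 11.4
Option 4 regrets: 18.4, 0.0, 9.8, 0.0 → max 18.4
Option 5 regrets: 17.1, 6.6, 4.2, 15.3 → max 17.1
Smallest max regret = 8.8 → Option 2.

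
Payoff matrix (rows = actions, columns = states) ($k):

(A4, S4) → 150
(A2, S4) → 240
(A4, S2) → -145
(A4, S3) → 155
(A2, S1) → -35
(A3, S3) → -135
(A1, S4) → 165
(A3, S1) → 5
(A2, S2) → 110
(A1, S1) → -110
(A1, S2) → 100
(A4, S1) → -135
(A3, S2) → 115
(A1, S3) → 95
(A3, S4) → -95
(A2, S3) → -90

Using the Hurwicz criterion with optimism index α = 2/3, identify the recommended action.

A2

A1: 2/3·165 + 1/3·(-110) = 220/3
A2: 2/3·240 + 1/3·(-90) = 130
A3: 2/3·115 + 1/3·(-135) = 95/3
A4: 2/3·155 + 1/3·(-145) = 55
Highest Hurwicz score = 130 → A2.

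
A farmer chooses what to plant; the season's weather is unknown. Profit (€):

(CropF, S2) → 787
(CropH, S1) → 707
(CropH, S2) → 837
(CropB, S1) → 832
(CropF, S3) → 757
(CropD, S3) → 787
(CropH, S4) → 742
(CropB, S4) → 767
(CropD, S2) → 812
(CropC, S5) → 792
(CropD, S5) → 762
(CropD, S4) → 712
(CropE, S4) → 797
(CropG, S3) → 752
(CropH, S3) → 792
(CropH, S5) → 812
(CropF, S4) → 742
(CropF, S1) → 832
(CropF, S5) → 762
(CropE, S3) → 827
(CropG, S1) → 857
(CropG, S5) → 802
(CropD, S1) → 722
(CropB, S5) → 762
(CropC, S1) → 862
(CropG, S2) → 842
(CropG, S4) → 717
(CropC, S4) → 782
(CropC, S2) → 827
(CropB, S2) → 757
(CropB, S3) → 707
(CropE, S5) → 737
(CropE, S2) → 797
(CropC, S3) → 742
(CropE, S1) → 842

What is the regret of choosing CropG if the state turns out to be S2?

Best payoff under S2 is 842.
Regret = 842 − 842 = 0.

0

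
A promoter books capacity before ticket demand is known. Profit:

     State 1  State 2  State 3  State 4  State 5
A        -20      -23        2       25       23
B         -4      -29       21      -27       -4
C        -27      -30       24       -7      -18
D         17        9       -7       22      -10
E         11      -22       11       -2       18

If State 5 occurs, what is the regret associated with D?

33

Best payoff under State 5 is 23.
Regret = 23 − (-10) = 33.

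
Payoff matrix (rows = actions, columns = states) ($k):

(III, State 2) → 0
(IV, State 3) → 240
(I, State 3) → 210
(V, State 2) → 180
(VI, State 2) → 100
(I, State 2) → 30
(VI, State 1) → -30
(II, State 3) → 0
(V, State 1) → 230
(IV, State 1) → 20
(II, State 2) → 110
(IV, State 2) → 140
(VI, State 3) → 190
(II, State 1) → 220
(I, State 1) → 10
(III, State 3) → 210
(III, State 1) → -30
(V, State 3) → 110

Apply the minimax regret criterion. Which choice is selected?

V

Column bests: State 1=230, State 2=180, State 3=240.
I regrets: 220, 150, 30 → max 220
II regrets: 10, 70, 240 → max 240
III regrets: 260, 180, 30 → max 260
IV regrets: 210, 40, 0 → max 210
V regrets: 0, 0, 130 → max 130
VI regrets: 260, 80, 50 → max 260
Smallest max regret = 130 → V.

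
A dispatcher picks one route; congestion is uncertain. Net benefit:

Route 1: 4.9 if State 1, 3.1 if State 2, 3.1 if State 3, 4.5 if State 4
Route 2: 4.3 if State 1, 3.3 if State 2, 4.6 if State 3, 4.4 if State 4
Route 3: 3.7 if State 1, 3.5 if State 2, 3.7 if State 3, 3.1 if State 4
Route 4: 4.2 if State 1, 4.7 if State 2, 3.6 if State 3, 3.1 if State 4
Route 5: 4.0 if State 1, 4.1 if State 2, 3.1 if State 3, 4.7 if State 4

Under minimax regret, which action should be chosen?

Route 2

Column bests: State 1=4.9, State 2=4.7, State 3=4.6, State 4=4.7.
Route 1 regrets: 0.0, 1.6, 1.5, 0.2 → max 1.6
Route 2 regrets: 0.6, 1.4, 0.0, 0.3 → max 1.4
Route 3 regrets: 1.2, 1.2, 0.9, 1.6 → max 1.6
Route 4 regrets: 0.7, 0.0, 1.0, 1.6 → max 1.6
Route 5 regrets: 0.9, 0.6, 1.5, 0.0 → max 1.5
Smallest max regret = 1.4 → Route 2.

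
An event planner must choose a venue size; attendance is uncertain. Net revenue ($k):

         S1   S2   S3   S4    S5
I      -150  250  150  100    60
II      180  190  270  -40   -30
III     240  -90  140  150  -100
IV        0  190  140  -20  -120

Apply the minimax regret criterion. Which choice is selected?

II

Column bests: S1=240, S2=250, S3=270, S4=150, S5=60.
I regrets: 390, 0, 120, 50, 0 → max 390
II regrets: 60, 60, 0, 190, 90 → max 190
III regrets: 0, 340, 130, 0, 160 → max 340
IV regrets: 240, 60, 130, 170, 180 → max 240
Smallest max regret = 190 → II.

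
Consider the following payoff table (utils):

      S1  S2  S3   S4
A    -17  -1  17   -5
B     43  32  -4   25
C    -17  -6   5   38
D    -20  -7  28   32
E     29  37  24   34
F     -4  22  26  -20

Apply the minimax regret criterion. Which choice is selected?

Column bests: S1=43, S2=37, S3=28, S4=38.
A regrets: 60, 38, 11, 43 → max 60
B regrets: 0, 5, 32, 13 → max 32
C regrets: 60, 43, 23, 0 → max 60
D regrets: 63, 44, 0, 6 → max 63
E regrets: 14, 0, 4, 4 → max 14
F regrets: 47, 15, 2, 58 → max 58
Smallest max regret = 14 → E.

E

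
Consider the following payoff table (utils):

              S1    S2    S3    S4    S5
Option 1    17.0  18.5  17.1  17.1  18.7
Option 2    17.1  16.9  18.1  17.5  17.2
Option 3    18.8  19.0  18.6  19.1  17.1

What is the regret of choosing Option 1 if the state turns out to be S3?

1.5

Best payoff under S3 is 18.6.
Regret = 18.6 − 17.1 = 1.5.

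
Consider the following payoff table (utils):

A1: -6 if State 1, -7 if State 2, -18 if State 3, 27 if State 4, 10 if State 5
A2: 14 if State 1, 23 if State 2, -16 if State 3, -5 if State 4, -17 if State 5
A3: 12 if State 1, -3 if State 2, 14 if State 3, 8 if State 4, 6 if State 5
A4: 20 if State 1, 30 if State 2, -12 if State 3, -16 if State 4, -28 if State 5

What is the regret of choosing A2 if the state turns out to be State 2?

7

Best payoff under State 2 is 30.
Regret = 30 − 23 = 7.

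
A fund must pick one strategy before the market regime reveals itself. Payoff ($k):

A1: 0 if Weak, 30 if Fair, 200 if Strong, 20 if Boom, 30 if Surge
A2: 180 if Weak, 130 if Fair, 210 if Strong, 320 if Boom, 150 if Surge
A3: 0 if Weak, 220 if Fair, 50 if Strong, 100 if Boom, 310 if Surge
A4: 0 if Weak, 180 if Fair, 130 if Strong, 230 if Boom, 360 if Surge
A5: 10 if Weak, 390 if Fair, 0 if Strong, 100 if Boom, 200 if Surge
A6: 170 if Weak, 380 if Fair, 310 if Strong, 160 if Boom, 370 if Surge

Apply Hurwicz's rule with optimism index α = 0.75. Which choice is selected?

A6

A1: 0.75·200 + 0.25·0 = 150
A2: 0.75·320 + 0.25·130 = 272.5
A3: 0.75·310 + 0.25·0 = 232.5
A4: 0.75·360 + 0.25·0 = 270
A5: 0.75·390 + 0.25·0 = 292.5
A6: 0.75·380 + 0.25·160 = 325
Highest Hurwicz score = 325 → A6.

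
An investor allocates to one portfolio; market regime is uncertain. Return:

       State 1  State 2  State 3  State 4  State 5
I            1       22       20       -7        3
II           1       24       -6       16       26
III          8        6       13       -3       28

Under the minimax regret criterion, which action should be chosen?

Column bests: State 1=8, State 2=24, State 3=20, State 4=16, State 5=28.
I regrets: 7, 2, 0, 23, 25 → max 25
II regrets: 7, 0, 26, 0, 2 → max 26
III regrets: 0, 18, 7, 19, 0 → max 19
Smallest max regret = 19 → III.

III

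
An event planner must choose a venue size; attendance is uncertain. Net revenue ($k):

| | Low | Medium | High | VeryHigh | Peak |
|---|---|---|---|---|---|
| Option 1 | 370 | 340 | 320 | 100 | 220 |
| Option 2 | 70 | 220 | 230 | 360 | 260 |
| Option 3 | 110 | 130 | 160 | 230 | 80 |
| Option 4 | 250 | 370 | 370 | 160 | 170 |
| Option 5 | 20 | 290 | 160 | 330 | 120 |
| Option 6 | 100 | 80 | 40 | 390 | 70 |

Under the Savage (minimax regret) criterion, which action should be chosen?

Option 4

Column bests: Low=370, Medium=370, High=370, VeryHigh=390, Peak=260.
Option 1 regrets: 0, 30, 50, 290, 40 → max 290
Option 2 regrets: 300, 150, 140, 30, 0 → max 300
Option 3 regrets: 260, 240, 210, 160, 180 → max 260
Option 4 regrets: 120, 0, 0, 230, 90 → max 230
Option 5 regrets: 350, 80, 210, 60, 140 → max 350
Option 6 regrets: 270, 290, 330, 0, 190 → max 330
Smallest max regret = 230 → Option 4.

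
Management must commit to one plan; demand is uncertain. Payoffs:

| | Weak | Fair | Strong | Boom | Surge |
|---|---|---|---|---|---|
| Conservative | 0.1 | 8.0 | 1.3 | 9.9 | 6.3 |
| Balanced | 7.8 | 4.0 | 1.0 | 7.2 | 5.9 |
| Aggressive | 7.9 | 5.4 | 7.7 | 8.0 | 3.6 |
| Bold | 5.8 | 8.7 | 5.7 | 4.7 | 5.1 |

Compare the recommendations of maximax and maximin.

maximax → Conservative; maximin → Bold (disagree)

Row maxima: Conservative=9.9, Balanced=7.8, Aggressive=8.0, Bold=8.7
Best best-case = 9.9 → Conservative.
Row minima: Conservative=0.1, Balanced=1.0, Aggressive=3.6, Bold=4.7
Best worst-case = 4.7 → Bold.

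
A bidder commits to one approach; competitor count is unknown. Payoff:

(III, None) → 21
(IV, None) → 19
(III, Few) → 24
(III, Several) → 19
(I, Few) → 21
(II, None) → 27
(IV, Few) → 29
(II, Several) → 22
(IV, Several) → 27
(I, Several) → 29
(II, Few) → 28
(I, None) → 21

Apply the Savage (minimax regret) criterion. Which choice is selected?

Column bests: None=27, Few=29, Several=29.
I regrets: 6, 8, 0 → max 8
II regrets: 0, 1, 7 → max 7
III regrets: 6, 5, 10 → max 10
IV regrets: 8, 0, 2 → max 8
Smallest max regret = 7 → II.

II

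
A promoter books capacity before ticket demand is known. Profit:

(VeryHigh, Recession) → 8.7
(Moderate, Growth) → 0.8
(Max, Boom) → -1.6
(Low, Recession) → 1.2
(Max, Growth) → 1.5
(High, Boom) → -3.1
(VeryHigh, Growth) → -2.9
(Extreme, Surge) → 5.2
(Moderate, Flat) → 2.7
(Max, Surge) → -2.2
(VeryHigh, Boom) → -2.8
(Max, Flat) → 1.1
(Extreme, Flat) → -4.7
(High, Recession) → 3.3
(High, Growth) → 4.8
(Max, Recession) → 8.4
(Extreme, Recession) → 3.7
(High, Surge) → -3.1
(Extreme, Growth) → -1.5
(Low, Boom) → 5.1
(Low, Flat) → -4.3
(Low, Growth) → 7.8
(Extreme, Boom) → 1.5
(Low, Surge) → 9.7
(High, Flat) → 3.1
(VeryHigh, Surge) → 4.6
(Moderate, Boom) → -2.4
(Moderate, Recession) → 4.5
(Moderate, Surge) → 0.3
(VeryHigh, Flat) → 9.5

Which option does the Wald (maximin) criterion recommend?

Max

Row minima: Low=-4.3, Moderate=-2.4, High=-3.1, VeryHigh=-2.9, Extreme=-4.7, Max=-2.2
Best worst-case = -2.2 → Max.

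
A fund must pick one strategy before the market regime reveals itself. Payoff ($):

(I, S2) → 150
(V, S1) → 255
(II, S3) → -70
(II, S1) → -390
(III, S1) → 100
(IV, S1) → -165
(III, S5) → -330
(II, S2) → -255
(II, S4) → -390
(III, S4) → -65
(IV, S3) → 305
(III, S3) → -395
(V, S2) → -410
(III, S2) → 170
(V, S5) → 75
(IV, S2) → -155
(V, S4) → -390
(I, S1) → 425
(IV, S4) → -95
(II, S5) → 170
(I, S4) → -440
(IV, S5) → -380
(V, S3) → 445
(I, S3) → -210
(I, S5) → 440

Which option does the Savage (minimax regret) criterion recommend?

V

Column bests: S1=425, S2=170, S3=445, S4=-65, S5=440.
I regrets: 0, 20, 655, 375, 0 → max 655
II regrets: 815, 425, 515, 325, 270 → max 815
III regrets: 325, 0, 840, 0, 770 → max 840
IV regrets: 590, 325, 140, 30, 820 → max 820
V regrets: 170, 580, 0, 325, 365 → max 580
Smallest max regret = 580 → V.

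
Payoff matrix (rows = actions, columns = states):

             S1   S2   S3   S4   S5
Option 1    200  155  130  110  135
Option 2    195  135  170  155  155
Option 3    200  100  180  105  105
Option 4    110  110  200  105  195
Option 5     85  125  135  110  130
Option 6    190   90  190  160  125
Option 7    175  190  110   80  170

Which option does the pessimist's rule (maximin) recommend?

Option 2

Row minima: Option 1=110, Option 2=135, Option 3=100, Option 4=105, Option 5=85, Option 6=90, Option 7=80
Best worst-case = 135 → Option 2.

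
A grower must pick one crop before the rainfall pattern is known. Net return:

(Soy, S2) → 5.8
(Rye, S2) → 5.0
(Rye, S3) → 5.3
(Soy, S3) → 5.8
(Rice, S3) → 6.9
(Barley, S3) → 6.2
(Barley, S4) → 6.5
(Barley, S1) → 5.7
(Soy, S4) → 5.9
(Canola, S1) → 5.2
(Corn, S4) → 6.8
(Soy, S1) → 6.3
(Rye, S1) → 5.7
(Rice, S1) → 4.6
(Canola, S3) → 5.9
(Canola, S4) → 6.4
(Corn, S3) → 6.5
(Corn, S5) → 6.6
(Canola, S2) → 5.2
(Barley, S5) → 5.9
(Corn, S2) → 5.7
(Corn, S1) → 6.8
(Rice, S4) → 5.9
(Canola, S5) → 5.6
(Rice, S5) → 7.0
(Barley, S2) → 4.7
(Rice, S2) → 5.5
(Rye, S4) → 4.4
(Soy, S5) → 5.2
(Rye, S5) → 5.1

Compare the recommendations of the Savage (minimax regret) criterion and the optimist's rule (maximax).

minimax regret → Corn; maximax → Rice (disagree)

Column bests: S1=6.8, S2=5.8, S3=6.9, S4=6.8, S5=7.0.
Canola regrets: 1.6, 0.6, 1.0, 0.4, 1.4 → max 1.6
Rice regrets: 2.2, 0.3, 0.0, 0.9, 0.0 → max 2.2
Corn regrets: 0.0, 0.1, 0.4, 0.0, 0.4 → max 0.4
Barley regrets: 1.1, 1.1, 0.7, 0.3, 1.1 → max 1.1
Rye regrets: 1.1, 0.8, 1.6, 2.4, 1.9 → max 2.4
Soy regrets: 0.5, 0.0, 1.1, 0.9, 1.8 → max 1.8
Smallest max regret = 0.4 → Corn.
Row maxima: Canola=6.4, Rice=7.0, Corn=6.8, Barley=6.5, Rye=5.7, Soy=6.3
Best best-case = 7.0 → Rice.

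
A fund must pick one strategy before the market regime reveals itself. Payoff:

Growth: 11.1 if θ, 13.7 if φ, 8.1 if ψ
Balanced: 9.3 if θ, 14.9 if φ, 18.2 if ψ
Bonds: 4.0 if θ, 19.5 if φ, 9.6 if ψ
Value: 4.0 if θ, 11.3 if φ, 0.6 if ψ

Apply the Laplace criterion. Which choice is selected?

Balanced

Row averages: Growth=329/30, Balanced=212/15, Bonds=331/30, Value=5.3
Highest average = 212/15 → Balanced.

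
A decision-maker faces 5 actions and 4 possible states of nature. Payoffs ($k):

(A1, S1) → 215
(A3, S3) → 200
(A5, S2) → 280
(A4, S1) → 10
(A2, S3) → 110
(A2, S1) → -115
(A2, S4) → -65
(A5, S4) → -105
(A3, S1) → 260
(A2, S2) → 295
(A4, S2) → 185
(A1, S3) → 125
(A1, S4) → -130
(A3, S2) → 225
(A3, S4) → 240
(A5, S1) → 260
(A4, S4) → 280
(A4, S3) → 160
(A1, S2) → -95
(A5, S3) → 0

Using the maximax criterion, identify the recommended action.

Row maxima: A1=215, A2=295, A3=260, A4=280, A5=280
Best best-case = 295 → A2.

A2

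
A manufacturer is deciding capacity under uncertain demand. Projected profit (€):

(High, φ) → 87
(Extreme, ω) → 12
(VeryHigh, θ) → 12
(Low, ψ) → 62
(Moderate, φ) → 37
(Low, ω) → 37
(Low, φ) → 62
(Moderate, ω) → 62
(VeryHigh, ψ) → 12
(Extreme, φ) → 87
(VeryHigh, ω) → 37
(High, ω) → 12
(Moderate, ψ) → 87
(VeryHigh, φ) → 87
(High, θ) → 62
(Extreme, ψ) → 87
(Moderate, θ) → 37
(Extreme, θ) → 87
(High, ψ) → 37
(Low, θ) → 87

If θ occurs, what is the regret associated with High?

25

Best payoff under θ is 87.
Regret = 87 − 62 = 25.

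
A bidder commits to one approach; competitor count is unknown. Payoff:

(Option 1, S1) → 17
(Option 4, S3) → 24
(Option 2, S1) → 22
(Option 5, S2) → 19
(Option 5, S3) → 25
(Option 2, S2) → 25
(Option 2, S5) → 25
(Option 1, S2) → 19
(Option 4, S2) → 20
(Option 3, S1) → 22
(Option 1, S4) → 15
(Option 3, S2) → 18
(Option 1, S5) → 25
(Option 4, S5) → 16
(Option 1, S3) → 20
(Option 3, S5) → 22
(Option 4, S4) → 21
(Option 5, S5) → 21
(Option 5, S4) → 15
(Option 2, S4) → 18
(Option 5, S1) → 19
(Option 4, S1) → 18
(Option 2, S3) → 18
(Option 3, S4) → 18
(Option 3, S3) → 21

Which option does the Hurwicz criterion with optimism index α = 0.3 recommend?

Option 2

Option 1: 0.3·25 + 0.7·15 = 18
Option 2: 0.3·25 + 0.7·18 = 20.1
Option 3: 0.3·22 + 0.7·18 = 19.2
Option 4: 0.3·24 + 0.7·16 = 18.4
Option 5: 0.3·25 + 0.7·15 = 18
Highest Hurwicz score = 20.1 → Option 2.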